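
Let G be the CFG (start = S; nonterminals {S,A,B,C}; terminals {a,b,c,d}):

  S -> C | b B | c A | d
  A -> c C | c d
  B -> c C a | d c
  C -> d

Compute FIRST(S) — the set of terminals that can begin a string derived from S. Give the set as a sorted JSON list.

FIRST iteration:
pass 1:
  A via A→c C: +{c}
  B via B→c C a: +{c}
  B via B→d c: +{d}
  C via C→d: +{d}
  S via S→C: +{d}
  S via S→b B: +{b}
  S via S→c A: +{c}
  FIRST[S]={b,c,d}  FIRST[A]={c}  FIRST[B]={c,d}  FIRST[C]={d}
pass 2: (no change)
  FIRST[S]={b,c,d}  FIRST[A]={c}  FIRST[B]={c,d}  FIRST[C]={d}

FIRST(S) = ["b", "c", "d"]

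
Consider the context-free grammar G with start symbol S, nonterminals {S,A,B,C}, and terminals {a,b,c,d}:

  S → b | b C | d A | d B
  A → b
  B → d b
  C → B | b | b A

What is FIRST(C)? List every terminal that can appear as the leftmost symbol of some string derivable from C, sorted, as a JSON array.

FIRST sets, iterate to fixpoint:
[1]
  A via A→b: +{b}
  B via B→d b: +{d}
  C via C→B: +{d}
  C via C→b: +{b}
  S via S→b: +{b}
  S via S→d A: +{d}
  FIRST[S]={b,d}  FIRST[A]={b}  FIRST[B]={d}  FIRST[C]={b,d}
[2] — fixpoint
  FIRST[S]={b,d}  FIRST[A]={b}  FIRST[B]={d}  FIRST[C]={b,d}

FIRST(C) = ["b", "d"]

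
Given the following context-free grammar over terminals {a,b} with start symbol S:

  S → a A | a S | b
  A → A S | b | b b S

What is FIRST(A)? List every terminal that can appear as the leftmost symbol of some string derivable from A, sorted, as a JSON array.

FIRST iteration:
[1]
  A via A→b: +{b}
  S via S→a A: +{a}
  S via S→b: +{b}
  FIRST(S)={a,b}  FIRST(A)={b}
[2] done
  FIRST(S)={a,b}  FIRST(A)={b}

FIRST(A) = ["b"]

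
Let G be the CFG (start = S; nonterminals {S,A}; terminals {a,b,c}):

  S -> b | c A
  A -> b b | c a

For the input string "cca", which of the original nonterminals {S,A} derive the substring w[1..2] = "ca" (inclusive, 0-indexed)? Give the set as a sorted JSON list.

Convert to CNF:
  S -> T1 A | b
  A -> T0 T0 | T1 T2
  T0 -> b
  T1 -> c
  T2 -> a

CYK fill, restricted to cells inside w[1..2]:
  cell(1,1) c: {T1}  orig:{}
  cell(2,2) a: {T2}  orig:{}
  cell(1,2) ca: {A}

Original NTs in T[1,2] deriving "ca": ["A"]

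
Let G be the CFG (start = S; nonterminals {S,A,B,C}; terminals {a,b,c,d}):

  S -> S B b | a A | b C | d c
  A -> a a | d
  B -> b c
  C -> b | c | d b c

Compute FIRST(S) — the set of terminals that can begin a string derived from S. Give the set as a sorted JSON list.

Compute FIRST by fixpoint:
iter 1:
  A via A→a a: +{a}
  A via A→d: +{d}
  B via B→b c: +{b}
  C via C→b: +{b}
  C via C→c: +{c}
  C via C→d b c: +{d}
  S via S→a A: +{a}
  S via S→b C: +{b}
  S via S→d c: +{d}
  S: {a,b,d}  A: {a,d}  B: {b}  C: {b,c,d}
iter 2: done
  S: {a,b,d}  A: {a,d}  B: {b}  C: {b,c,d}

FIRST(S) = ["a", "b", "d"]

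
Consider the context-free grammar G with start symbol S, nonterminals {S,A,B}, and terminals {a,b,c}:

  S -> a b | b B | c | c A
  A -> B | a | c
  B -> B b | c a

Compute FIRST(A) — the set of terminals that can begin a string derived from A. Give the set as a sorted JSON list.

FIRST iteration:
iter 1:
  A via A→a: +{a}
  A via A→c: +{c}
  B via B→c a: +{c}
  S via S→a b: +{a}
  S via S→b B: +{b}
  S via S→c: +{c}
  FIRST(S)={a,b,c}  FIRST(A)={a,c}  FIRST(B)={c}
iter 2: — fixpoint
  FIRST(S)={a,b,c}  FIRST(A)={a,c}  FIRST(B)={c}

FIRST(A) = ["a", "c"]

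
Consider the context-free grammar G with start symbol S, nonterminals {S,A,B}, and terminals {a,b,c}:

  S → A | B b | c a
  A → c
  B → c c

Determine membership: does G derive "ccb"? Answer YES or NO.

Convert to CNF:
  S -> B T1 | T0 T2 | c
  A -> c
  B -> T0 T0
  T0 -> c
  T1 -> b
  T2 -> a

CYK table (by increasing span):
  T[0,0] 'c' = {A,S,T0}  orig:{A,S}
  T[1,1] 'c' = {A,S,T0}  orig:{A,S}
  T[2,2] 'b' = {T1}  orig:{}
  T[0,1] 'cc' = {B}
  T[1,2] 'cb' = ∅
  T[0,2] 'ccb' = {S}

S ∈ T[0,2] ⇒ YES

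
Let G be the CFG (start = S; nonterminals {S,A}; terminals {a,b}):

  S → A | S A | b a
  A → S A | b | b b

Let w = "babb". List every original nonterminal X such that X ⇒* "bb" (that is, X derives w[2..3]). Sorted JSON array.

Convert to CNF:
  S -> S A | T0 T0 | T0 T1 | b
  A -> S A | T0 T0 | b
  T0 -> b
  T1 -> a

CYK fill — only the sub-triangle for w[2..3]:
  [2..2]={A,S,T0}  "b"  orig:{A,S}
  [3..3]={A,S,T0}  "b"  orig:{A,S}
  [2..3]={A,S}  "bb"

Original NTs in T[2,3] deriving "bb": ["A", "S"]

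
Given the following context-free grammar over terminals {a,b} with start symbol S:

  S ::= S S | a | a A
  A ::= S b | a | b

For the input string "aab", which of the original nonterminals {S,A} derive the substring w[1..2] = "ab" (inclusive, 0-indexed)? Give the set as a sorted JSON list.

CNF form of G:
  S -> S S | T1 A | a
  A -> S T0 | a | b
  T0 -> b
  T1 -> a

CYK table (by increasing span), restricted to cells inside w[1..2]:
  cell(1,1) a: {A,S,T1}  orig:{A,S}
  cell(2,2) b: {A,T0}  orig:{A}
  cell(1,2) ab: {A,S}

Original NTs in T[1,2] deriving "ab": ["A", "S"]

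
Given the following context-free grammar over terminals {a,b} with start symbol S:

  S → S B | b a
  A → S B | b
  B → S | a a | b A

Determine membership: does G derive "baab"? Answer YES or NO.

CNF form of G:
  S -> S B | T1 T0
  A -> S B | b
  B -> S B | T0 T0 | T1 A | T1 T0
  T0 -> a
  T1 -> b

CYK fill:
  cell(0,0) b: {A,T1}  orig:{A}
  cell(1,1) a: {T0}  orig:{}
  cell(2,2) a: {T0}  orig:{}
  cell(3,3) b: {A,T1}  orig:{A}
  cell(0,1) ba: {B,S}
  cell(1,2) aa: {B}
  cell(2,3) ab: ∅
  cell(0,2) baa: ∅
  cell(1,3) aab: ∅
  cell(0,3) baab: ∅

S ∉ T[0,3] ⇒ NO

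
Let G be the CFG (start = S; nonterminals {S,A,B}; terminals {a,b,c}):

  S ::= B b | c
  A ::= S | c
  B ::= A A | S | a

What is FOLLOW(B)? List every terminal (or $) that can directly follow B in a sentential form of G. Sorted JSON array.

Compute FIRST by fixpoint:
round 1:
  A via A→c: +{c}
  B via B→A A: +{c}
  B via B→a: +{a}
  S via S→B b: +{a,c}
  S: {a,c}  A: {c}  B: {a,c}
round 2:
  A via A→S: +{a}
  S: {a,c}  A: {a,c}  B: {a,c}
round 3: done
  S: {a,c}  A: {a,c}  B: {a,c}

FOLLOW sets:
initialize: $ ∈ FOLLOW(S)
[1]
  B→A A: FOLLOW(A) ⊇ FIRST(A) = {a,c}; new: +{a,c}
  S→B b: FOLLOW(B) ⊇ FIRST(b) = {b}; new: +{b}
  S: {$}  A: {a,c}  B: {b}
[2]
  A→S: FOLLOW(S) ⊇ FOLLOW(A) ⊇ {a,c}; new: +{a,c}
  B→A A: FOLLOW(A) ⊇ FOLLOW(B) ⊇ {b}; new: +{b}
  B→S: FOLLOW(S) ⊇ FOLLOW(B) ⊇ {b}; new: +{b}
  S: {$,a,b,c}  A: {a,b,c}  B: {b}
[3] done
  S: {$,a,b,c}  A: {a,b,c}  B: {b}

FOLLOW(B) = ["b"]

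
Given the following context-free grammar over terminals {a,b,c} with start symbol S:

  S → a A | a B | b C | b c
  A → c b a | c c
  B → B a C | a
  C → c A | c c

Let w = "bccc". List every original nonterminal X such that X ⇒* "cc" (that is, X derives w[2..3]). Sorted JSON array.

Convert to CNF:
  S -> T1 C | T1 T0 | T2 A | T2 B
  A -> T0 T0 | T0 X3
  B -> B X4 | a
  C -> T0 A | T0 T0
  T0 -> c
  T1 -> b
  T2 -> a
  X3 -> T1 T2
  X4 -> T2 C

Fill CYK table bottom-up — only the sub-triangle for w[2..3]:
  T[2,2] 'c' = {T0}  orig:{}
  T[3,3] 'c' = {T0}  orig:{}
  T[2,3] 'cc' = {A,C}

Original NTs in T[2,3] deriving "cc": ["A", "C"]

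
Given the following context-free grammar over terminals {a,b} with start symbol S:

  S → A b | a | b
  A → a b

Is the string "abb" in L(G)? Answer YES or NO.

Convert to CNF:
  S -> A T1 | a | b
  A -> T0 T1
  T0 -> a
  T1 -> b

CYK table (by increasing span):
  cell(0,0) a: {S,T0}  orig:{S}
  cell(1,1) b: {S,T1}  orig:{S}
  cell(2,2) b: {S,T1}  orig:{S}
  cell(0,1) ab: {A}
  cell(1,2) bb: ∅
  cell(0,2) abb: {S}

S ∈ T[0,2] ⇒ YES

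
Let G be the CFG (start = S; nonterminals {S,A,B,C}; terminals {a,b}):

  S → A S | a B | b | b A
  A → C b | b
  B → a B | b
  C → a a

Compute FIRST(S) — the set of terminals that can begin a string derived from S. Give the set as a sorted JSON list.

FIRST sets, iterate to fixpoint:
iter 1:
  A via A→b: +{b}
  B via B→a B: +{a}
  B via B→b: +{b}
  C via C→a a: +{a}
  S via S→A S: +{b}
  S via S→a B: +{a}
  S: {a,b}  A: {b}  B: {a,b}  C: {a}
iter 2:
  A via A→C b: +{a}
  S: {a,b}  A: {a,b}  B: {a,b}  C: {a}
iter 3: (no change)
  S: {a,b}  A: {a,b}  B: {a,b}  C: {a}

FIRST(S) = ["a", "b"]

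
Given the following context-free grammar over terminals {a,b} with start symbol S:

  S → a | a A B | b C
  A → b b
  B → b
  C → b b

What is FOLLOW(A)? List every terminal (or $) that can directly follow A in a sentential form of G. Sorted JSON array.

FIRST iteration:
iter 1:
  A via A→b b: +{b}
  B via B→b: +{b}
  C via C→b b: +{b}
  S via S→a: +{a}
  S via S→b C: +{b}
  FIRST(S)={a,b}  FIRST(A)={b}  FIRST(B)={b}  FIRST(C)={b}
iter 2: (no change)
  FIRST(S)={a,b}  FIRST(A)={b}  FIRST(B)={b}  FIRST(C)={b}

FOLLOW iteration:
initialize: $ ∈ FOLLOW(S)
pass 1:
  S→a A B: FOLLOW(A) ⊇ FIRST(B) = {b}; new: +{b}
  S→a A B: FOLLOW(B) ⊇ FOLLOW(S) ⊇ {$}; new: +{$}
  S→b C: FOLLOW(C) ⊇ FOLLOW(S) ⊇ {$}; new: +{$}
  FOLLOW[S]={$}  FOLLOW[A]={b}  FOLLOW[B]={$}  FOLLOW[C]={$}
pass 2: done
  FOLLOW[S]={$}  FOLLOW[A]={b}  FOLLOW[B]={$}  FOLLOW[C]={$}

FOLLOW(A) = ["b"]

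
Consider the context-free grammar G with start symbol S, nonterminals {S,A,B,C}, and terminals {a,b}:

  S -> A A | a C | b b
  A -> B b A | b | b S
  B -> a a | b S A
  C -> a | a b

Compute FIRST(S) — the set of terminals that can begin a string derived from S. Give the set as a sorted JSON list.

Compute FIRST by fixpoint:
iter 1:
  A via A→b: +{b}
  B via B→a a: +{a}
  B via B→b S A: +{b}
  C via C→a: +{a}
  S via S→A A: +{b}
  S via S→a C: +{a}
  FIRST[S]={a,b}  FIRST[A]={b}  FIRST[B]={a,b}  FIRST[C]={a}
iter 2:
  A via A→B b A: +{a}
  FIRST[S]={a,b}  FIRST[A]={a,b}  FIRST[B]={a,b}  FIRST[C]={a}
iter 3: done
  FIRST[S]={a,b}  FIRST[A]={a,b}  FIRST[B]={a,b}  FIRST[C]={a}

FIRST(S) = ["a", "b"]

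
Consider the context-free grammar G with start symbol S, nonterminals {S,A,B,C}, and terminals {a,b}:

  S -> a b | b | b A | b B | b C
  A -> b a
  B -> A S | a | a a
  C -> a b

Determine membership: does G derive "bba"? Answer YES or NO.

CNF form of G:
  S -> T0 A | T0 B | T0 C | T1 T0 | b
  A -> T0 T1
  B -> A S | T1 T1 | a
  C -> T1 T0
  T0 -> b
  T1 -> a

CYK table (by increasing span):
  T[0,0] 'b' = {S,T0}  orig:{S}
  T[1,1] 'b' = {S,T0}  orig:{S}
  T[2,2] 'a' = {B,T1}  orig:{B}
  T[0,1] 'bb' = ∅
  T[1,2] 'ba' = {A,S}
  T[0,2] 'bba' = {S}

S ∈ T[0,2] ⇒ YES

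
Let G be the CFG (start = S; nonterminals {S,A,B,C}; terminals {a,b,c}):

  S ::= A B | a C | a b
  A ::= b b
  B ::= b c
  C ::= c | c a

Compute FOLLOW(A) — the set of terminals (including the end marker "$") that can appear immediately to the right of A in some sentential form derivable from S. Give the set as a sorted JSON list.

FIRST sets, iterate to fixpoint:
iter 1:
  A via A→b b: +{b}
  B via B→b c: +{b}
  C via C→c: +{c}
  S via S→A B: +{b}
  S via S→a C: +{a}
  FIRST(S)={a,b}  FIRST(A)={b}  FIRST(B)={b}  FIRST(C)={c}
iter 2: done
  FIRST(S)={a,b}  FIRST(A)={b}  FIRST(B)={b}  FIRST(C)={c}

FOLLOW iteration:
initialize: $ ∈ FOLLOW(S)
iter 1:
  S→A B: FOLLOW(A) ⊇ FIRST(B) = {b}; new: +{b}
  S→A B: FOLLOW(B) ⊇ FOLLOW(S) ⊇ {$}; new: +{$}
  S→a C: FOLLOW(C) ⊇ FOLLOW(S) ⊇ {$}; new: +{$}
  S: {$}  A: {b}  B: {$}  C: {$}
iter 2: done
  S: {$}  A: {b}  B: {$}  C: {$}

FOLLOW(A) = ["b"]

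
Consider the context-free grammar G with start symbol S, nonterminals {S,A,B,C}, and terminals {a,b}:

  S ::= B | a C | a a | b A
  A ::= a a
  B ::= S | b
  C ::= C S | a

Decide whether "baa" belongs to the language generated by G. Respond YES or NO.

CNF form of G:
  S -> T0 C | T0 T0 | T1 A | b
  A -> T0 T0
  B -> T0 C | T0 T0 | T1 A | b
  C -> C S | a
  T0 -> a
  T1 -> b

CYK table (by increasing span):
  [0..0]={B,S,T1}  "b"  orig:{B,S}
  [1..1]={C,T0}  "a"  orig:{C}
  [2..2]={C,T0}  "a"  orig:{C}
  [0..1]=∅  "ba"
  [1..2]={A,B,S}  "aa"
  [0..2]={B,S}  "baa"

S ∈ T[0,2] ⇒ YES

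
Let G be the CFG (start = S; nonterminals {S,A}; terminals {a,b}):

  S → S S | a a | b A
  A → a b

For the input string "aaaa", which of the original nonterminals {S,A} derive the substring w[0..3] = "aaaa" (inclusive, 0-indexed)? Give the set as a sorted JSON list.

Convert to CNF:
  S -> S S | T0 T0 | T1 A
  A -> T0 T1
  T0 -> a
  T1 -> b

CYK fill (cells [i..j] with 0 ≤ i ≤ j ≤ 3 only):
  [0..0]={T0}  "a"  orig:{}
  [1..1]={T0}  "a"  orig:{}
  [2..2]={T0}  "a"  orig:{}
  [3..3]={T0}  "a"  orig:{}
  [0..1]={S}  "aa"
  [1..2]={S}  "aa"
  [2..3]={S}  "aa"
  [0..2]=∅  "aaa"
  [1..3]=∅  "aaa"
  [0..3]={S}  "aaaa"

Original NTs in T[0,3] deriving "aaaa": ["S"]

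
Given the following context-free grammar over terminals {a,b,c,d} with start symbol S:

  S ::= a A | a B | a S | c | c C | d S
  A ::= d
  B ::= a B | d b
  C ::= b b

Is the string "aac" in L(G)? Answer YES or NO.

Convert to CNF:
  S -> T0 A | T0 B | T0 S | T1 S | T3 C | c
  A -> d
  B -> T0 B | T1 T2
  C -> T2 T2
  T0 -> a
  T1 -> d
  T2 -> b
  T3 -> c

CYK fill:
  [0..0]={T0}  "a"  orig:{}
  [1..1]={T0}  "a"  orig:{}
  [2..2]={S,T3}  "c"  orig:{S}
  [0..1]=∅  "aa"
  [1..2]={S}  "ac"
  [0..2]={S}  "aac"

S ∈ T[0,2] ⇒ YES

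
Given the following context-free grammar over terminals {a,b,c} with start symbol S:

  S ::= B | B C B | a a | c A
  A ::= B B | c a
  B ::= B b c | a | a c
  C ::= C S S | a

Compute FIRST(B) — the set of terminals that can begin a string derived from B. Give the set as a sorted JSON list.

FIRST sets, iterate to fixpoint:
iter 1:
  A via A→c a: +{c}
  B via B→a: +{a}
  C via C→a: +{a}
  S via S→B: +{a}
  S via S→c A: +{c}
  FIRST(S)={a,c}  FIRST(A)={c}  FIRST(B)={a}  FIRST(C)={a}
iter 2:
  A via A→B B: +{a}
  FIRST(S)={a,c}  FIRST(A)={a,c}  FIRST(B)={a}  FIRST(C)={a}
iter 3: — fixpoint
  FIRST(S)={a,c}  FIRST(A)={a,c}  FIRST(B)={a}  FIRST(C)={a}

FIRST(B) = ["a"]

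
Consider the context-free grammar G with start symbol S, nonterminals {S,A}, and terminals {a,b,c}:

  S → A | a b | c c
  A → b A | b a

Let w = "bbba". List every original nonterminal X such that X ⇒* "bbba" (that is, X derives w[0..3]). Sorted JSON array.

CNF form of G:
  S -> T0 A | T0 T1 | T1 T0 | T2 T2
  A -> T0 A | T0 T1
  T0 -> b
  T1 -> a
  T2 -> c

CYK fill — only the sub-triangle for w[0..3]:
  cell(0,0) b: {T0}  orig:{}
  cell(1,1) b: {T0}  orig:{}
  cell(2,2) b: {T0}  orig:{}
  cell(3,3) a: {T1}  orig:{}
  cell(0,1) bb: ∅
  cell(1,2) bb: ∅
  cell(2,3) ba: {A,S}
  cell(0,2) bbb: ∅
  cell(1,3) bba: {A,S}
  cell(0,3) bbba: {A,S}

Original NTs in T[0,3] deriving "bbba": ["A", "S"]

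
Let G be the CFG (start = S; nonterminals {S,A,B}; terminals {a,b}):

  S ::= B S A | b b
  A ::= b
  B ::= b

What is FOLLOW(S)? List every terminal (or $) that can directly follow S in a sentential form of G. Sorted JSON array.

FIRST iteration:
[1]
  A via A→b: +{b}
  B via B→b: +{b}
  S via S→B S A: +{b}
  FIRST(S)={b}  FIRST(A)={b}  FIRST(B)={b}
[2] done
  FIRST(S)={b}  FIRST(A)={b}  FIRST(B)={b}

Compute FOLLOW by fixpoint:
seed FOLLOW(S) with $
round 1:
  S→B S A: FOLLOW(B) ⊇ FIRST(S) = {b}; new: +{b}
  S→B S A: FOLLOW(S) ⊇ FIRST(A) = {b}; new: +{b}
  S→B S A: FOLLOW(A) ⊇ FOLLOW(S) ⊇ {$,b}; new: +{$,b}
  S: {$,b}  A: {$,b}  B: {b}
round 2: (no change)
  S: {$,b}  A: {$,b}  B: {b}

FOLLOW(S) = ["$", "b"]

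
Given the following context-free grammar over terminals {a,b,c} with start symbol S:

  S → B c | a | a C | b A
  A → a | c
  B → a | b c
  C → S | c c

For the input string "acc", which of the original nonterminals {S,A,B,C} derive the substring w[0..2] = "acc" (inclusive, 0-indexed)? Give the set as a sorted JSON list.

CNF form of G:
  S -> B T1 | T0 A | T2 C | a
  A -> a | c
  B -> T0 T1 | a
  C -> B T1 | T0 A | T1 T1 | T2 C | a
  T0 -> b
  T1 -> c
  T2 -> a

Fill CYK table bottom-up (cells [i..j] with 0 ≤ i ≤ j ≤ 2 only):
  cell(0,0) a: {A,B,C,S,T2}  orig:{A,B,C,S}
  cell(1,1) c: {A,T1}  orig:{A}
  cell(2,2) c: {A,T1}  orig:{A}
  cell(0,1) ac: {C,S}
  cell(1,2) cc: {C}
  cell(0,2) acc: {C,S}

Original NTs in T[0,2] deriving "acc": ["C", "S"]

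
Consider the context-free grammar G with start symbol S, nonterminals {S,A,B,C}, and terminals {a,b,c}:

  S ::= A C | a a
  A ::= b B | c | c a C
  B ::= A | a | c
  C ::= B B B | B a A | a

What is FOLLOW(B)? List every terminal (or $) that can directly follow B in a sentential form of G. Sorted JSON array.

FIRST iteration:
pass 1:
  A via A→b B: +{b}
  A via A→c: +{c}
  B via B→A: +{b,c}
  B via B→a: +{a}
  C via C→B B B: +{a,b,c}
  S via S→A C: +{b,c}
  S via S→a a: +{a}
  FIRST(S)={a,b,c}  FIRST(A)={b,c}  FIRST(B)={a,b,c}  FIRST(C)={a,b,c}
pass 2: (stable)
  FIRST(S)={a,b,c}  FIRST(A)={b,c}  FIRST(B)={a,b,c}  FIRST(C)={a,b,c}

FOLLOW sets:
seed FOLLOW(S) with $
[1]
  C→B B B: FOLLOW(B) ⊇ FIRST(B) = {a,b,c}; new: +{a,b,c}
  S→A C: FOLLOW(A) ⊇ FIRST(C) = {a,b,c}; new: +{a,b,c}
  S→A C: FOLLOW(C) ⊇ FOLLOW(S) ⊇ {$}; new: +{$}
  FOLLOW(S)={$}  FOLLOW(A)={a,b,c}  FOLLOW(B)={a,b,c}  FOLLOW(C)={$}
[2]
  A→c a C: FOLLOW(C) ⊇ FOLLOW(A) ⊇ {a,b,c}; new: +{a,b,c}
  C→B B B: FOLLOW(B) ⊇ FOLLOW(C) ⊇ {$,a,b,c}; new: +{$}
  C→B a A: FOLLOW(A) ⊇ FOLLOW(C) ⊇ {$,a,b,c}; new: +{$}
  FOLLOW(S)={$}  FOLLOW(A)={$,a,b,c}  FOLLOW(B)={$,a,b,c}  FOLLOW(C)={$,a,b,c}
[3] — fixpoint
  FOLLOW(S)={$}  FOLLOW(A)={$,a,b,c}  FOLLOW(B)={$,a,b,c}  FOLLOW(C)={$,a,b,c}

FOLLOW(B) = ["$", "a", "b", "c"]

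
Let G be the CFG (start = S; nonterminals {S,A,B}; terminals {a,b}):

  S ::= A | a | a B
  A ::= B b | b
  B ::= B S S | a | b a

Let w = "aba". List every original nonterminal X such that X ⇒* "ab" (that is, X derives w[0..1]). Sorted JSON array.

Convert to CNF:
  S -> B T0 | T1 B | a | b
  A -> B T0 | b
  B -> B X2 | T0 T1 | a
  T0 -> b
  T1 -> a
  X2 -> S S

CYK fill — only the sub-triangle for w[0..1]:
  cell(0,0) a: {B,S,T1}  orig:{B,S}
  cell(1,1) b: {A,S,T0}  orig:{A,S}
  cell(0,1) ab: {A,S,X2}  orig:{A,S}

Original NTs in T[0,1] deriving "ab": ["A", "S"]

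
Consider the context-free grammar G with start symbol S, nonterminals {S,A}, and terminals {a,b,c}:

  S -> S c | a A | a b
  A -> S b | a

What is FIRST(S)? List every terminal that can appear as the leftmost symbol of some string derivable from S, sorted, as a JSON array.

FIRST iteration:
[1]
  A via A→a: +{a}
  S via S→a A: +{a}
  FIRST(S)={a}  FIRST(A)={a}
[2] done
  FIRST(S)={a}  FIRST(A)={a}

FIRST(S) = ["a"]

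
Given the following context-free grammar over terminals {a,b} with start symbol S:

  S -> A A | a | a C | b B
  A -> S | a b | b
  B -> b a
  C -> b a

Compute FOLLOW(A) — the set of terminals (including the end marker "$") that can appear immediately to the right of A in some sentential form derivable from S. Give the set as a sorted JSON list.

FIRST iteration:
[1]
  A via A→a b: +{a}
  A via A→b: +{b}
  B via B→b a: +{b}
  C via C→b a: +{b}
  S via S→A A: +{a,b}
  FIRST(S)={a,b}  FIRST(A)={a,b}  FIRST(B)={b}  FIRST(C)={b}
[2] (no change)
  FIRST(S)={a,b}  FIRST(A)={a,b}  FIRST(B)={b}  FIRST(C)={b}

FOLLOW sets:
FOLLOW(S) := {$}
pass 1:
  S→A A: FOLLOW(A) ⊇ FIRST(A) = {a,b}; new: +{a,b}
  S→A A: FOLLOW(A) ⊇ FOLLOW(S) ⊇ {$}; new: +{$}
  S→a C: FOLLOW(C) ⊇ FOLLOW(S) ⊇ {$}; new: +{$}
  S→b B: FOLLOW(B) ⊇ FOLLOW(S) ⊇ {$}; new: +{$}
  FOLLOW[S]={$}  FOLLOW[A]={$,a,b}  FOLLOW[B]={$}  FOLLOW[C]={$}
pass 2:
  A→S: FOLLOW(S) ⊇ FOLLOW(A) ⊇ {$,a,b}; new: +{a,b}
  S→a C: FOLLOW(C) ⊇ FOLLOW(S) ⊇ {$,a,b}; new: +{a,b}
  S→b B: FOLLOW(B) ⊇ FOLLOW(S) ⊇ {$,a,b}; new: +{a,b}
  FOLLOW[S]={$,a,b}  FOLLOW[A]={$,a,b}  FOLLOW[B]={$,a,b}  FOLLOW[C]={$,a,b}
pass 3: — fixpoint
  FOLLOW[S]={$,a,b}  FOLLOW[A]={$,a,b}  FOLLOW[B]={$,a,b}  FOLLOW[C]={$,a,b}

FOLLOW(A) = ["$", "a", "b"]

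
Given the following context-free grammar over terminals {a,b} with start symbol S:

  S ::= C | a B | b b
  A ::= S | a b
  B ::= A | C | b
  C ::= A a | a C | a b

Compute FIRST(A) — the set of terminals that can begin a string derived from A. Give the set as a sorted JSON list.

FIRST sets, iterate to fixpoint:
[1]
  A via A→a b: +{a}
  B via B→A: +{a}
  B via B→b: +{b}
  C via C→A a: +{a}
  S via S→C: +{a}
  S via S→b b: +{b}
  S: {a,b}  A: {a}  B: {a,b}  C: {a}
[2]
  A via A→S: +{b}
  C via C→A a: +{b}
  S: {a,b}  A: {a,b}  B: {a,b}  C: {a,b}
[3] (no change)
  S: {a,b}  A: {a,b}  B: {a,b}  C: {a,b}

FIRST(A) = ["a", "b"]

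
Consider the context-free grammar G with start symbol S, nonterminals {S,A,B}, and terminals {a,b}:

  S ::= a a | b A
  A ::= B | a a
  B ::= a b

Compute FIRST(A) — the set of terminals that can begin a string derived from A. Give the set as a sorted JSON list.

Compute FIRST by fixpoint:
round 1:
  A via A→a a: +{a}
  B via B→a b: +{a}
  S via S→a a: +{a}
  S via S→b A: +{b}
  FIRST(S)={a,b}  FIRST(A)={a}  FIRST(B)={a}
round 2: — fixpoint
  FIRST(S)={a,b}  FIRST(A)={a}  FIRST(B)={a}

FIRST(A) = ["a"]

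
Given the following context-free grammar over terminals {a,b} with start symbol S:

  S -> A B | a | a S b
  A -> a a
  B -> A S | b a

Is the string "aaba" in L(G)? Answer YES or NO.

CNF form of G:
  S -> A B | T0 X2 | a
  A -> T0 T0
  B -> A S | T1 T0
  T0 -> a
  T1 -> b
  X2 -> S T1

CYK fill:
  T[0,0] 'a' = {S,T0}  orig:{S}
  T[1,1] 'a' = {S,T0}  orig:{S}
  T[2,2] 'b' = {T1}  orig:{}
  T[3,3] 'a' = {S,T0}  orig:{S}
  T[0,1] 'aa' = {A}
  T[1,2] 'ab' = {X2}  orig:{}
  T[2,3] 'ba' = {B}
  T[0,2] 'aab' = {S}
  T[1,3] 'aba' = ∅
  T[0,3] 'aaba' = {S}

S ∈ T[0,3] ⇒ YES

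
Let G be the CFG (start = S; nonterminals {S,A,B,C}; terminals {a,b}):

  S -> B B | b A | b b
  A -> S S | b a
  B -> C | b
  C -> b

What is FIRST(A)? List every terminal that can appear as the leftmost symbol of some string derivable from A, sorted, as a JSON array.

FIRST iteration:
round 1:
  A via A→b a: +{b}
  B via B→b: +{b}
  C via C→b: +{b}
  S via S→B B: +{b}
  FIRST(S)={b}  FIRST(A)={b}  FIRST(B)={b}  FIRST(C)={b}
round 2: (no change)
  FIRST(S)={b}  FIRST(A)={b}  FIRST(B)={b}  FIRST(C)={b}

FIRST(A) = ["b"]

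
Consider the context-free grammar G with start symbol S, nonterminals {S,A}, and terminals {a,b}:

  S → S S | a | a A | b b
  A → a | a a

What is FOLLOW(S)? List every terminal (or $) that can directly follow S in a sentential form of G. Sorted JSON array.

FIRST sets, iterate to fixpoint:
pass 1:
  A via A→a: +{a}
  S via S→a: +{a}
  S via S→b b: +{b}
  S: {a,b}  A: {a}
pass 2: — fixpoint
  S: {a,b}  A: {a}

Compute FOLLOW by fixpoint:
FOLLOW(S) := {$}
iter 1:
  S→S S: FOLLOW(S) ⊇ FIRST(S) = {a,b}; new: +{a,b}
  S→a A: FOLLOW(A) ⊇ FOLLOW(S) ⊇ {$,a,b}; new: +{$,a,b}
  FOLLOW[S]={$,a,b}  FOLLOW[A]={$,a,b}
iter 2: — fixpoint
  FOLLOW[S]={$,a,b}  FOLLOW[A]={$,a,b}

FOLLOW(S) = ["$", "a", "b"]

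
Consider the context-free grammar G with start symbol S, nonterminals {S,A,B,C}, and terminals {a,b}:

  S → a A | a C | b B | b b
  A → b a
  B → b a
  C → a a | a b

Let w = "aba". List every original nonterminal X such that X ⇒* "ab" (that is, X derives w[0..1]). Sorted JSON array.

CNF form of G:
  S -> T0 B | T0 T0 | T1 A | T1 C
  A -> T0 T1
  B -> T0 T1
  C -> T1 T0 | T1 T1
  T0 -> b
  T1 -> a

CYK table (by increasing span) — only the sub-triangle for w[0..1]:
  T[0,0] 'a' = {T1}  orig:{}
  T[1,1] 'b' = {T0}  orig:{}
  T[0,1] 'ab' = {C}

Original NTs in T[0,1] deriving "ab": ["C"]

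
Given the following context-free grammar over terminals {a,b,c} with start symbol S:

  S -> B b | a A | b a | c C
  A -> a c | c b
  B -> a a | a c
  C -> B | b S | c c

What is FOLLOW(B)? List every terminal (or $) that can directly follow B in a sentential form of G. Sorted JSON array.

FIRST iteration:
[1]
  A via A→a c: +{a}
  A via A→c b: +{c}
  B via B→a a: +{a}
  C via C→B: +{a}
  C via C→b S: +{b}
  C via C→c c: +{c}
  S via S→B b: +{a}
  S via S→b a: +{b}
  S via S→c C: +{c}
  FIRST(S)={a,b,c}  FIRST(A)={a,c}  FIRST(B)={a}  FIRST(C)={a,b,c}
[2] (stable)
  FIRST(S)={a,b,c}  FIRST(A)={a,c}  FIRST(B)={a}  FIRST(C)={a,b,c}

FOLLOW sets:
seed FOLLOW(S) with $
[1]
  S→B b: FOLLOW(B) ⊇ FIRST(b) = {b}; new: +{b}
  S→a A: FOLLOW(A) ⊇ FOLLOW(S) ⊇ {$}; new: +{$}
  S→c C: FOLLOW(C) ⊇ FOLLOW(S) ⊇ {$}; new: +{$}
  FOLLOW(S)={$}  FOLLOW(A)={$}  FOLLOW(B)={b}  FOLLOW(C)={$}
[2]
  C→B: FOLLOW(B) ⊇ FOLLOW(C) ⊇ {$}; new: +{$}
  FOLLOW(S)={$}  FOLLOW(A)={$}  FOLLOW(B)={$,b}  FOLLOW(C)={$}
[3] done
  FOLLOW(S)={$}  FOLLOW(A)={$}  FOLLOW(B)={$,b}  FOLLOW(C)={$}

FOLLOW(B) = ["$", "b"]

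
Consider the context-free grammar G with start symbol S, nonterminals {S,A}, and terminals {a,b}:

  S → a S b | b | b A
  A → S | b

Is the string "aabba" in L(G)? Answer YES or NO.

CNF form of G:
  S -> T0 X3 | T1 A | b
  A -> T0 X2 | T1 A | b
  T0 -> a
  T1 -> b
  X2 -> S T1
  X3 -> S T1

CYK fill:
  [0..0]={T0}  "a"  orig:{}
  [1..1]={T0}  "a"  orig:{}
  [2..2]={A,S,T1}  "b"  orig:{A,S}
  [3..3]={A,S,T1}  "b"  orig:{A,S}
  [4..4]={T0}  "a"  orig:{}
  [0..1]=∅  "aa"
  [1..2]=∅  "ab"
  [2..3]={A,S,X2,X3}  "bb"  orig:{A,S}
  [3..4]=∅  "ba"
  [0..2]=∅  "aab"
  [1..3]={A,S}  "abb"
  [2..4]=∅  "bba"
  [0..3]=∅  "aabb"
  [1..4]=∅  "abba"
  [0..4]=∅  "aabba"

S ∉ T[0,4] ⇒ NO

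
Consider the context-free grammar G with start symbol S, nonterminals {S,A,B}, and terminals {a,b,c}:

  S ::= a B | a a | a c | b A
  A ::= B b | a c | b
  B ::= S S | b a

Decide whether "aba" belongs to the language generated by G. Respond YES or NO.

Convert to CNF:
  S -> T0 A | T1 B | T1 T1 | T1 T2
  A -> B T0 | T1 T2 | b
  B -> S S | T0 T1
  T0 -> b
  T1 -> a
  T2 -> c

CYK table (by increasing span):
  cell(0,0) a: {T1}  orig:{}
  cell(1,1) b: {A,T0}  orig:{A}
  cell(2,2) a: {T1}  orig:{}
  cell(0,1) ab: ∅
  cell(1,2) ba: {B}
  cell(0,2) aba: {S}

S ∈ T[0,2] ⇒ YES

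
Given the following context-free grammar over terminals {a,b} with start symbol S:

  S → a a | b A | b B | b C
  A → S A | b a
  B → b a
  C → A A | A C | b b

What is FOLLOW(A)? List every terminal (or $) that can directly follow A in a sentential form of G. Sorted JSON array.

FIRST sets, iterate to fixpoint:
pass 1:
  A via A→b a: +{b}
  B via B→b a: +{b}
  C via C→A A: +{b}
  S via S→a a: +{a}
  S via S→b A: +{b}
  FIRST[S]={a,b}  FIRST[A]={b}  FIRST[B]={b}  FIRST[C]={b}
pass 2:
  A via A→S A: +{a}
  C via C→A A: +{a}
  FIRST[S]={a,b}  FIRST[A]={a,b}  FIRST[B]={b}  FIRST[C]={a,b}
pass 3: (no change)
  FIRST[S]={a,b}  FIRST[A]={a,b}  FIRST[B]={b}  FIRST[C]={a,b}

Compute FOLLOW by fixpoint:
FOLLOW(S) := {$}
[1]
  A→S A: FOLLOW(S) ⊇ FIRST(A) = {a,b}; new: +{a,b}
  C→A A: FOLLOW(A) ⊇ FIRST(A) = {a,b}; new: +{a,b}
  S→b A: FOLLOW(A) ⊇ FOLLOW(S) ⊇ {$,a,b}; new: +{$}
  S→b B: FOLLOW(B) ⊇ FOLLOW(S) ⊇ {$,a,b}; new: +{$,a,b}
  S→b C: FOLLOW(C) ⊇ FOLLOW(S) ⊇ {$,a,b}; new: +{$,a,b}
  FOLLOW(S)={$,a,b}  FOLLOW(A)={$,a,b}  FOLLOW(B)={$,a,b}  FOLLOW(C)={$,a,b}
[2] — fixpoint
  FOLLOW(S)={$,a,b}  FOLLOW(A)={$,a,b}  FOLLOW(B)={$,a,b}  FOLLOW(C)={$,a,b}

FOLLOW(A) = ["$", "a", "b"]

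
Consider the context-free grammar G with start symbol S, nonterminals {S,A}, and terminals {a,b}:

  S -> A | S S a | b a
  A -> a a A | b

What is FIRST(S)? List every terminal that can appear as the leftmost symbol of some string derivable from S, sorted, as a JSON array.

FIRST sets, iterate to fixpoint:
iter 1:
  A via A→a a A: +{a}
  A via A→b: +{b}
  S via S→A: +{a,b}
  S: {a,b}  A: {a,b}
iter 2: — fixpoint
  S: {a,b}  A: {a,b}

FIRST(S) = ["a", "b"]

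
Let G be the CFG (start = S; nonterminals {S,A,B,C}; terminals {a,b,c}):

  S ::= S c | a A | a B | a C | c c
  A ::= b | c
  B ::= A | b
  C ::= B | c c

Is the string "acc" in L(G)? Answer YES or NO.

CNF form of G:
  S -> S T0 | T0 T0 | T1 A | T1 B | T1 C
  A -> b | c
  B -> b | c
  C -> T0 T0 | b | c
  T0 -> c
  T1 -> a

CYK table (by increasing span):
  T[0,0] 'a' = {T1}  orig:{}
  T[1,1] 'c' = {A,B,C,T0}  orig:{A,B,C}
  T[2,2] 'c' = {A,B,C,T0}  orig:{A,B,C}
  T[0,1] 'ac' = {S}
  T[1,2] 'cc' = {C,S}
  T[0,2] 'acc' = {S}

S ∈ T[0,2] ⇒ YES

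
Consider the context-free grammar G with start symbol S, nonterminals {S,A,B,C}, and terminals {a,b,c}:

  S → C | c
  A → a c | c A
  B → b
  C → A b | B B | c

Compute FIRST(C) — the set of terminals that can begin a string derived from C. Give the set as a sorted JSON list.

Compute FIRST by fixpoint:
iter 1:
  A via A→a c: +{a}
  A via A→c A: +{c}
  B via B→b: +{b}
  C via C→A b: +{a,c}
  C via C→B B: +{b}
  S via S→C: +{a,b,c}
  FIRST(S)={a,b,c}  FIRST(A)={a,c}  FIRST(B)={b}  FIRST(C)={a,b,c}
iter 2: (no change)
  FIRST(S)={a,b,c}  FIRST(A)={a,c}  FIRST(B)={b}  FIRST(C)={a,b,c}

FIRST(C) = ["a", "b", "c"]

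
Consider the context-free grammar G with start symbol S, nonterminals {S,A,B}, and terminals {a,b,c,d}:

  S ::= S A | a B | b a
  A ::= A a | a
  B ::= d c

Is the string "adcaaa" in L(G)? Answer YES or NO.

CNF form of G:
  S -> S A | T0 B | T3 T0
  A -> A T0 | a
  B -> T1 T2
  T0 -> a
  T1 -> d
  T2 -> c
  T3 -> b

CYK fill:
  [0..0]={A,T0}  "a"  orig:{A}
  [1..1]={T1}  "d"  orig:{}
  [2..2]={T2}  "c"  orig:{}
  [3..3]={A,T0}  "a"  orig:{A}
  [4..4]={A,T0}  "a"  orig:{A}
  [5..5]={A,T0}  "a"  orig:{A}
  [0..1]=∅  "ad"
  [1..2]={B}  "dc"
  [2..3]=∅  "ca"
  [3..4]={A}  "aa"
  [4..5]={A}  "aa"
  [0..2]={S}  "adc"
  [1..3]=∅  "dca"
  [2..4]=∅  "caa"
  [3..5]={A}  "aaa"
  [0..3]={S}  "adca"
  [1..4]=∅  "dcaa"
  [2..5]=∅  "caaa"
  [0..4]={S}  "adcaa"
  [1..5]=∅  "dcaaa"
  [0..5]={S}  "adcaaa"

S ∈ T[0,5] ⇒ YES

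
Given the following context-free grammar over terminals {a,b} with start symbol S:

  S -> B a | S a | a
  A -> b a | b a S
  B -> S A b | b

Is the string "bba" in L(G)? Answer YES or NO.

CNF form of G:
  S -> B T1 | S T1 | a
  A -> T0 T1 | T0 X2
  B -> S X3 | b
  T0 -> b
  T1 -> a
  X2 -> T1 S
  X3 -> A T0

Fill CYK table bottom-up:
  cell(0,0) b: {B,T0}  orig:{B}
  cell(1,1) b: {B,T0}  orig:{B}
  cell(2,2) a: {S,T1}  orig:{S}
  cell(0,1) bb: ∅
  cell(1,2) ba: {A,S}
  cell(0,2) bba: ∅

S ∉ T[0,2] ⇒ NO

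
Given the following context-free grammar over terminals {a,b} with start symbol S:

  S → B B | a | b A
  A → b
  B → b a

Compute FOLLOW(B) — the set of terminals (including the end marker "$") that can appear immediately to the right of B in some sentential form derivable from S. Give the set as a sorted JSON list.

Compute FIRST by fixpoint:
[1]
  A via A→b: +{b}
  B via B→b a: +{b}
  S via S→B B: +{b}
  S via S→a: +{a}
  FIRST[S]={a,b}  FIRST[A]={b}  FIRST[B]={b}
[2] (stable)
  FIRST[S]={a,b}  FIRST[A]={b}  FIRST[B]={b}

FOLLOW iteration:
initialize: $ ∈ FOLLOW(S)
round 1:
  S→B B: FOLLOW(B) ⊇ FIRST(B) = {b}; new: +{b}
  S→B B: FOLLOW(B) ⊇ FOLLOW(S) ⊇ {$}; new: +{$}
  S→b A: FOLLOW(A) ⊇ FOLLOW(S) ⊇ {$}; new: +{$}
  FOLLOW(S)={$}  FOLLOW(A)={$}  FOLLOW(B)={$,b}
round 2: — fixpoint
  FOLLOW(S)={$}  FOLLOW(A)={$}  FOLLOW(B)={$,b}

FOLLOW(B) = ["$", "b"]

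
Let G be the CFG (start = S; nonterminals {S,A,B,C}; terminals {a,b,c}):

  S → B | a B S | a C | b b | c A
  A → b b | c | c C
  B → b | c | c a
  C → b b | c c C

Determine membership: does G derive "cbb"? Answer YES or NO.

Convert to CNF:
  S -> T0 T0 | T1 A | T1 T2 | T2 C | T2 X4 | b | c
  A -> T0 T0 | T1 C | c
  B -> T1 T2 | b | c
  C -> T0 T0 | T1 X3
  T0 -> b
  T1 -> c
  T2 -> a
  X3 -> T1 C
  X4 -> B S

Fill CYK table bottom-up:
  [0..0]={A,B,S,T1}  "c"  orig:{A,B,S}
  [1..1]={B,S,T0}  "b"  orig:{B,S}
  [2..2]={B,S,T0}  "b"  orig:{B,S}
  [0..1]={X4}  "cb"  orig:{}
  [1..2]={A,C,S,X4}  "bb"  orig:{A,C,S}
  [0..2]={A,S,X3,X4}  "cbb"  orig:{A,S}

S ∈ T[0,2] ⇒ YES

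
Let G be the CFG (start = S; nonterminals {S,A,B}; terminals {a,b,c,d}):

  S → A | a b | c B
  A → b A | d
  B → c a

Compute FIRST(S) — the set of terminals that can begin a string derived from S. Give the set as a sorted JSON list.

FIRST iteration:
iter 1:
  A via A→b A: +{b}
  A via A→d: +{d}
  B via B→c a: +{c}
  S via S→A: +{b,d}
  S via S→a b: +{a}
  S via S→c B: +{c}
  S: {a,b,c,d}  A: {b,d}  B: {c}
iter 2: done
  S: {a,b,c,d}  A: {b,d}  B: {c}

FIRST(S) = ["a", "b", "c", "d"]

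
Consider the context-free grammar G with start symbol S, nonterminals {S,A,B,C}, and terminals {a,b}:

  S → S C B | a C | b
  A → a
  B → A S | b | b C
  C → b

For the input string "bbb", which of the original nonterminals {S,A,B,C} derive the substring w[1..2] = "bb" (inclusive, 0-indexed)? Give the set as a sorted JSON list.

Convert to CNF:
  S -> S X2 | T1 C | b
  A -> a
  B -> A S | T0 C | b
  C -> b
  T0 -> b
  T1 -> a
  X2 -> C B

CYK table (by increasing span), restricted to cells inside w[1..2]:
  T[1,1] 'b' = {B,C,S,T0}  orig:{B,C,S}
  T[2,2] 'b' = {B,C,S,T0}  orig:{B,C,S}
  T[1,2] 'bb' = {B,X2}  orig:{B}

Original NTs in T[1,2] deriving "bb": ["B"]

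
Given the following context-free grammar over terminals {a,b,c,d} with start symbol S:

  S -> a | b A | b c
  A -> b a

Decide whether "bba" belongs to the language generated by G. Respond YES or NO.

CNF form of G:
  S -> T0 A | T0 T2 | a
  A -> T0 T1
  T0 -> b
  T1 -> a
  T2 -> c

CYK table (by increasing span):
  [0..0]={T0}  "b"  orig:{}
  [1..1]={T0}  "b"  orig:{}
  [2..2]={S,T1}  "a"  orig:{S}
  [0..1]=∅  "bb"
  [1..2]={A}  "ba"
  [0..2]={S}  "bba"

S ∈ T[0,2] ⇒ YES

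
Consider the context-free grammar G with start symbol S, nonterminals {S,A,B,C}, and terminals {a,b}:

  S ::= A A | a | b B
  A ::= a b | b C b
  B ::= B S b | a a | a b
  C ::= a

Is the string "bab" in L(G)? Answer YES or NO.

Convert to CNF:
  S -> A A | T1 B | a
  A -> T0 T1 | T1 X2
  B -> B X3 | T0 T0 | T0 T1
  C -> a
  T0 -> a
  T1 -> b
  X2 -> C T1
  X3 -> S T1

CYK fill:
  T[0,0] 'b' = {T1}  orig:{}
  T[1,1] 'a' = {C,S,T0}  orig:{C,S}
  T[2,2] 'b' = {T1}  orig:{}
  T[0,1] 'ba' = ∅
  T[1,2] 'ab' = {A,B,X2,X3}  orig:{A,B}
  T[0,2] 'bab' = {A,S}

S ∈ T[0,2] ⇒ YES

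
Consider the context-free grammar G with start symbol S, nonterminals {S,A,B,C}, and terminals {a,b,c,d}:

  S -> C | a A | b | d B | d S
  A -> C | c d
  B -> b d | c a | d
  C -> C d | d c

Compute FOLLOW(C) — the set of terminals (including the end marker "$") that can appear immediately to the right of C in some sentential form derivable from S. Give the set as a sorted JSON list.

Compute FIRST by fixpoint:
round 1:
  A via A→c d: +{c}
  B via B→b d: +{b}
  B via B→c a: +{c}
  B via B→d: +{d}
  C via C→d c: +{d}
  S via S→C: +{d}
  S via S→a A: +{a}
  S via S→b: +{b}
  FIRST(S)={a,b,d}  FIRST(A)={c}  FIRST(B)={b,c,d}  FIRST(C)={d}
round 2:
  A via A→C: +{d}
  FIRST(S)={a,b,d}  FIRST(A)={c,d}  FIRST(B)={b,c,d}  FIRST(C)={d}
round 3: (stable)
  FIRST(S)={a,b,d}  FIRST(A)={c,d}  FIRST(B)={b,c,d}  FIRST(C)={d}

Compute FOLLOW by fixpoint:
initialize: $ ∈ FOLLOW(S)
pass 1:
  C→C d: FOLLOW(C) ⊇ FIRST(d) = {d}; new: +{d}
  S→C: FOLLOW(C) ⊇ FOLLOW(S) ⊇ {$}; new: +{$}
  S→a A: FOLLOW(A) ⊇ FOLLOW(S) ⊇ {$}; new: +{$}
  S→d B: FOLLOW(B) ⊇ FOLLOW(S) ⊇ {$}; new: +{$}
  S: {$}  A: {$}  B: {$}  C: {$,d}
pass 2: — fixpoint
  S: {$}  A: {$}  B: {$}  C: {$,d}

FOLLOW(C) = ["$", "d"]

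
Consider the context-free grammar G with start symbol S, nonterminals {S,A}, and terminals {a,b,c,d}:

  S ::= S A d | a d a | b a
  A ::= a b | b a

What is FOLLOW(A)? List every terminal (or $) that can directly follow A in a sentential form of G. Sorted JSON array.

FIRST sets, iterate to fixpoint:
round 1:
  A via A→a b: +{a}
  A via A→b a: +{b}
  S via S→a d a: +{a}
  S via S→b a: +{b}
  FIRST(S)={a,b}  FIRST(A)={a,b}
round 2: (stable)
  FIRST(S)={a,b}  FIRST(A)={a,b}

FOLLOW sets:
initialize: $ ∈ FOLLOW(S)
iter 1:
  S→S A d: FOLLOW(S) ⊇ FIRST(A) = {a,b}; new: +{a,b}
  S→S A d: FOLLOW(A) ⊇ FIRST(d) = {d}; new: +{d}
  S: {$,a,b}  A: {d}
iter 2: — fixpoint
  S: {$,a,b}  A: {d}

FOLLOW(A) = ["d"]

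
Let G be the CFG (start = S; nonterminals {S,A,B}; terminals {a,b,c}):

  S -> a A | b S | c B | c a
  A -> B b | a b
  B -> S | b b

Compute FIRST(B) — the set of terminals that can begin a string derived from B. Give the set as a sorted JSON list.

Compute FIRST by fixpoint:
iter 1:
  A via A→a b: +{a}
  B via B→b b: +{b}
  S via S→a A: +{a}
  S via S→b S: +{b}
  S via S→c B: +{c}
  FIRST[S]={a,b,c}  FIRST[A]={a}  FIRST[B]={b}
iter 2:
  A via A→B b: +{b}
  B via B→S: +{a,c}
  FIRST[S]={a,b,c}  FIRST[A]={a,b}  FIRST[B]={a,b,c}
iter 3:
  A via A→B b: +{c}
  FIRST[S]={a,b,c}  FIRST[A]={a,b,c}  FIRST[B]={a,b,c}
iter 4: done
  FIRST[S]={a,b,c}  FIRST[A]={a,b,c}  FIRST[B]={a,b,c}

FIRST(B) = ["a", "b", "c"]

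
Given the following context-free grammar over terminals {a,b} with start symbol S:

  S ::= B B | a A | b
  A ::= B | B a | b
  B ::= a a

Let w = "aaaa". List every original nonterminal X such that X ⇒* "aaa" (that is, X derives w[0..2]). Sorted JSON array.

Convert to CNF:
  S -> B B | T0 A | b
  A -> B T0 | T0 T0 | b
  B -> T0 T0
  T0 -> a

Fill CYK table bottom-up — only the sub-triangle for w[0..2]:
  [0..0]={T0}  "a"  orig:{}
  [1..1]={T0}  "a"  orig:{}
  [2..2]={T0}  "a"  orig:{}
  [0..1]={A,B}  "aa"
  [1..2]={A,B}  "aa"
  [0..2]={A,S}  "aaa"

Original NTs in T[0,2] deriving "aaa": ["A", "S"]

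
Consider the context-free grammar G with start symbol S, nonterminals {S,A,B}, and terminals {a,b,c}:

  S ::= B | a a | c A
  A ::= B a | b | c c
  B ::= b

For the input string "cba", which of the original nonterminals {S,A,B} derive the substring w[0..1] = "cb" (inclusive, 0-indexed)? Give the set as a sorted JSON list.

CNF form of G:
  S -> T0 T0 | T1 A | b
  A -> B T0 | T1 T1 | b
  B -> b
  T0 -> a
  T1 -> c

CYK fill (cells [i..j] with 0 ≤ i ≤ j ≤ 1 only):
  T[0,0] 'c' = {T1}  orig:{}
  T[1,1] 'b' = {A,B,S}
  T[0,1] 'cb' = {S}

Original NTs in T[0,1] deriving "cb": ["S"]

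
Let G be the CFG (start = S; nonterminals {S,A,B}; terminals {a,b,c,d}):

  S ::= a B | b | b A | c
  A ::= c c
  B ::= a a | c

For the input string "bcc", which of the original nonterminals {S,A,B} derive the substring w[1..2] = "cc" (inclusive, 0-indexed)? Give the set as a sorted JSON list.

Convert to CNF:
  S -> T1 B | T2 A | b | c
  A -> T0 T0
  B -> T1 T1 | c
  T0 -> c
  T1 -> a
  T2 -> b

Fill CYK table bottom-up, restricted to cells inside w[1..2]:
  [1..1]={B,S,T0}  "c"  orig:{B,S}
  [2..2]={B,S,T0}  "c"  orig:{B,S}
  [1..2]={A}  "cc"

Original NTs in T[1,2] deriving "cc": ["A"]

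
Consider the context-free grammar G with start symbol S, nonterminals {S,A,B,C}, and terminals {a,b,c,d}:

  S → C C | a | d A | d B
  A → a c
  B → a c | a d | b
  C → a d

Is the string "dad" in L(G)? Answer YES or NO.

CNF form of G:
  S -> C C | T2 A | T2 B | a
  A -> T0 T1
  B -> T0 T1 | T0 T2 | b
  C -> T0 T2
  T0 -> a
  T1 -> c
  T2 -> d

CYK table (by increasing span):
  cell(0,0) d: {T2}  orig:{}
  cell(1,1) a: {S,T0}  orig:{S}
  cell(2,2) d: {T2}  orig:{}
  cell(0,1) da: ∅
  cell(1,2) ad: {B,C}
  cell(0,2) dad: {S}

S ∈ T[0,2] ⇒ YES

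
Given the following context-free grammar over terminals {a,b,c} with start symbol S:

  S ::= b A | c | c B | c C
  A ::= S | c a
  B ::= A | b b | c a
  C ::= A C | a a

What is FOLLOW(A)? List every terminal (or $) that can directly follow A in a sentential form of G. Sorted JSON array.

FIRST iteration:
iter 1:
  A via A→c a: +{c}
  B via B→A: +{c}
  B via B→b b: +{b}
  C via C→A C: +{c}
  C via C→a a: +{a}
  S via S→b A: +{b}
  S via S→c: +{c}
  S: {b,c}  A: {c}  B: {b,c}  C: {a,c}
iter 2:
  A via A→S: +{b}
  C via C→A C: +{b}
  S: {b,c}  A: {b,c}  B: {b,c}  C: {a,b,c}
iter 3: (stable)
  S: {b,c}  A: {b,c}  B: {b,c}  C: {a,b,c}

FOLLOW iteration:
FOLLOW(S) := {$}
[1]
  C→A C: FOLLOW(A) ⊇ FIRST(C) = {a,b,c}; new: +{a,b,c}
  S→b A: FOLLOW(A) ⊇ FOLLOW(S) ⊇ {$}; new: +{$}
  S→c B: FOLLOW(B) ⊇ FOLLOW(S) ⊇ {$}; new: +{$}
  S→c C: FOLLOW(C) ⊇ FOLLOW(S) ⊇ {$}; new: +{$}
  S: {$}  A: {$,a,b,c}  B: {$}  C: {$}
[2]
  A→S: FOLLOW(S) ⊇ FOLLOW(A) ⊇ {$,a,b,c}; new: +{a,b,c}
  S→c B: FOLLOW(B) ⊇ FOLLOW(S) ⊇ {$,a,b,c}; new: +{a,b,c}
  S→c C: FOLLOW(C) ⊇ FOLLOW(S) ⊇ {$,a,b,c}; new: +{a,b,c}
  S: {$,a,b,c}  A: {$,a,b,c}  B: {$,a,b,c}  C: {$,a,b,c}
[3] (stable)
  S: {$,a,b,c}  A: {$,a,b,c}  B: {$,a,b,c}  C: {$,a,b,c}

FOLLOW(A) = ["$", "a", "b", "c"]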